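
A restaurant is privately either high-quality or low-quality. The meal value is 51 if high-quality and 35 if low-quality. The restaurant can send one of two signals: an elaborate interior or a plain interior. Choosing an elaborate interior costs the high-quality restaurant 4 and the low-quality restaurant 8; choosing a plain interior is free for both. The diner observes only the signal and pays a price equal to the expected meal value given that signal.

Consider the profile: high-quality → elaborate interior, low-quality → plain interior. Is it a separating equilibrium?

No

If types separate, elaborate interior earns payment 51 and plain interior earns 35.
High-quality: elaborate interior gives 51 − 4 = 47; plain interior gives 35 − 0 = 35. No deviation. ✓
Low-quality: plain interior gives 35 − 0 = 35; elaborate interior gives 51 − 8 = 43. Would deviate. ✗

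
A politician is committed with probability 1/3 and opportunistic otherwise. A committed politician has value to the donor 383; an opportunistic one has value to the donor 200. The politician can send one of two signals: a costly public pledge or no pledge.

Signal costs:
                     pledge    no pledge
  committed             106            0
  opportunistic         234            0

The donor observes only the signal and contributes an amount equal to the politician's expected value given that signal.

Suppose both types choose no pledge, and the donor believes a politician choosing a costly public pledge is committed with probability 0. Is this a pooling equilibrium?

On the equilibrium path (no pledge) the donor holds the prior 1/3 and pays 1/3·383 + 2/3·200 = 261. Off-path (pledge) belief 0 gives 0·383 + 1·200 = 200.
Committed: no pledge gives 261 − 0 = 261; pledge gives 200 − 106 = 94. Stays. ✓
Opportunistic: no pledge gives 261 − 0 = 261; pledge gives 200 − 234 = -34. Stays. ✓
Beliefs are Bayes-consistent on-path and both types best-respond.

Yes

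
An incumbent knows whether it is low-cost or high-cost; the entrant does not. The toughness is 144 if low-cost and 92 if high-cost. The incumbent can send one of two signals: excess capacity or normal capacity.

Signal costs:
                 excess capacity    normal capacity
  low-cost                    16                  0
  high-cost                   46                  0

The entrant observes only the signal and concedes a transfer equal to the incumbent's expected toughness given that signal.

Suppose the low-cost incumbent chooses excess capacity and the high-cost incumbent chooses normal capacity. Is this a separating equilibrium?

If types separate, excess capacity earns payment 144 and normal capacity earns 92.
Low-cost: excess capacity gives 144 − 16 = 128; normal capacity gives 92 − 0 = 92. No deviation. ✓
High-cost: normal capacity gives 92 − 0 = 92; excess capacity gives 144 − 46 = 98. Would deviate. ✗

No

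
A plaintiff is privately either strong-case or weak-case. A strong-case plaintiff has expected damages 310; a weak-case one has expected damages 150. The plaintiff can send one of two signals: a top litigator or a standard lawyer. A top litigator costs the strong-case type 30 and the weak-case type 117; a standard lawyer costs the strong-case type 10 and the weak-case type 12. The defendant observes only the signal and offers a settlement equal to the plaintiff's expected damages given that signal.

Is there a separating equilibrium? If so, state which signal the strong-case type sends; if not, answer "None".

None

Try strong-case → top litigator, weak-case → standard lawyer:
  If types separate, top litigator earns payment 310 and standard lawyer earns 150.
  Strong-case: top litigator gives 310 − 30 = 280; standard lawyer gives 150 − 10 = 140. No deviation. ✓
  Weak-case: standard lawyer gives 150 − 12 = 138; top litigator gives 310 − 117 = 193. Would deviate. ✗
Try strong-case → standard lawyer, weak-case → top litigator:
  If types separate, standard lawyer earns payment 310 and top litigator earns 150.
  Strong-case: standard lawyer gives 310 − 10 = 300; top litigator gives 150 − 30 = 120. No deviation. ✓
  Weak-case: top litigator gives 150 − 117 = 33; standard lawyer gives 310 − 12 = 298. Would deviate. ✗
Neither assignment is incentive-compatible.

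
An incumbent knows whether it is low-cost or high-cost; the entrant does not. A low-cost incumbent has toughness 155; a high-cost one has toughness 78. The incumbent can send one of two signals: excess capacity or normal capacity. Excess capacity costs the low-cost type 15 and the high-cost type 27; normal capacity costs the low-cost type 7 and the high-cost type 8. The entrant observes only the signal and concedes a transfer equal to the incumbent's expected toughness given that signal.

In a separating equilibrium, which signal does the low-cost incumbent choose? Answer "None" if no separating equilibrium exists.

Try low-cost → excess capacity, high-cost → normal capacity:
  If types separate, excess capacity earns payment 155 and normal capacity earns 78.
  Low-cost: excess capacity gives 155 − 15 = 140; normal capacity gives 78 − 7 = 71. No deviation. ✓
  High-cost: normal capacity gives 78 − 8 = 70; excess capacity gives 155 − 27 = 128. Would deviate. ✗
Try low-cost → normal capacity, high-cost → excess capacity:
  If types separate, normal capacity earns payment 155 and excess capacity earns 78.
  Low-cost: normal capacity gives 155 − 7 = 148; excess capacity gives 78 − 15 = 63. No deviation. ✓
  High-cost: excess capacity gives 78 − 27 = 51; normal capacity gives 155 − 8 = 147. Would deviate. ✗
Neither assignment is incentive-compatible.

None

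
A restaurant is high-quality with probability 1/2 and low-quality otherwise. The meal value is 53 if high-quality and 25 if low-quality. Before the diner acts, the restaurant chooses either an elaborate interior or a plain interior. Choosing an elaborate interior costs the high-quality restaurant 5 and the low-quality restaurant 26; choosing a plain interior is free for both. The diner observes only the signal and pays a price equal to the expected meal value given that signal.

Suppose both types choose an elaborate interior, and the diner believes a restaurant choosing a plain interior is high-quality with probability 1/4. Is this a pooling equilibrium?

No

At the pooled signal (elaborate interior) the diner holds the prior 1/2 and pays 1/2·53 + 1/2·25 = 39. Off-path (plain interior) belief 1/4 gives 1/4·53 + 3/4·25 = 32.
High-quality: elaborate interior gives 39 − 5 = 34; plain interior gives 32 − 0 = 32. Stays. ✓
Low-quality: elaborate interior gives 39 − 26 = 13; plain interior gives 32 − 0 = 32. Deviates. ✗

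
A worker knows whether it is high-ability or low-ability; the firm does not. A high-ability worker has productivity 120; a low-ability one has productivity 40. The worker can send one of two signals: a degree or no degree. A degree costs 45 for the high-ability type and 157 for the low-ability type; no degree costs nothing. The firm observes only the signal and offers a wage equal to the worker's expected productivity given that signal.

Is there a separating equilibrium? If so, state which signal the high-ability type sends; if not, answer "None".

Try high-ability → degree, low-ability → no degree:
  If types separate, degree earns payment 120 and no degree earns 40.
  High-ability: degree gives 120 − 45 = 75; no degree gives 40 − 0 = 40. No deviation. ✓
  Low-ability: no degree gives 40 − 0 = 40; degree gives 120 − 157 = -37. No deviation. ✓
Both hold — the high-ability type sends degree.

degree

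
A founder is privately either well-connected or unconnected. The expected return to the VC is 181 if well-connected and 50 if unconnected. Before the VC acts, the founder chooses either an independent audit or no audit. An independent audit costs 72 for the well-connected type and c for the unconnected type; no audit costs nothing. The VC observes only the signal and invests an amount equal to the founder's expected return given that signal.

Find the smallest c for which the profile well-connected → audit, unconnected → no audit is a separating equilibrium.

Under separation: audit → well-connected (pays 181); no audit → unconnected (pays 50).
Well-connected: 181 − 72 = 109 ≥ 50 − 0 = 50. Holds regardless of c. ✓
Unconnected: 50 − 0 ≥ 181 − c, so c ≥ 181 − 50 = 131.

131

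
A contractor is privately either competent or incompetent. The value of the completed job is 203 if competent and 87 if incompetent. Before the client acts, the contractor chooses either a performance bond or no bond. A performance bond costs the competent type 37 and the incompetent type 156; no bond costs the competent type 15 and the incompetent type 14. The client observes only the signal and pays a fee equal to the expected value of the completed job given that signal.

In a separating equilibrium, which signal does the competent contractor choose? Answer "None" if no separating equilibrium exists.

bond

Try competent → bond, incompetent → no bond:
  If types separate, bond earns payment 203 and no bond earns 87.
  Competent: bond gives 203 − 37 = 166; no bond gives 87 − 15 = 72. No deviation. ✓
  Incompetent: no bond gives 87 − 14 = 73; bond gives 203 − 156 = 47. No deviation. ✓
Both hold — the competent type sends bond.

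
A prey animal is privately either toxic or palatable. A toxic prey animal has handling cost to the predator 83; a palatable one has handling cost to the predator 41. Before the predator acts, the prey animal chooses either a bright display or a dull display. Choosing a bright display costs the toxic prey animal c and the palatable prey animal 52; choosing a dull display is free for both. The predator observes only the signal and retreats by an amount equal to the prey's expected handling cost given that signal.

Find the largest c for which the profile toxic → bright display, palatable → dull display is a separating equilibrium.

42

Under separation: bright display → toxic (pays 83); dull display → palatable (pays 41).
Palatable: 41 − 0 = 41 ≥ 83 − 52 = 31. Holds regardless of c. ✓
Toxic: 83 − c ≥ 41 − 0, so c ≤ 83 − 41 = 42.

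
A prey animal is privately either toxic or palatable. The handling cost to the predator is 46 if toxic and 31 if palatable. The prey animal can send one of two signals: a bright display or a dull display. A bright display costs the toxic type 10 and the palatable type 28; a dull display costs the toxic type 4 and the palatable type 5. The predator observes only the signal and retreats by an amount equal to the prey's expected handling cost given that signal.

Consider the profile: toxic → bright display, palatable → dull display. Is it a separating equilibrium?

Yes

If types separate, bright display earns payment 46 and dull display earns 31.
Toxic: bright display gives 46 − 10 = 36; dull display gives 31 − 4 = 27. No deviation. ✓
Palatable: dull display gives 31 − 5 = 26; bright display gives 46 − 28 = 18. No deviation. ✓
Both incentive constraints hold.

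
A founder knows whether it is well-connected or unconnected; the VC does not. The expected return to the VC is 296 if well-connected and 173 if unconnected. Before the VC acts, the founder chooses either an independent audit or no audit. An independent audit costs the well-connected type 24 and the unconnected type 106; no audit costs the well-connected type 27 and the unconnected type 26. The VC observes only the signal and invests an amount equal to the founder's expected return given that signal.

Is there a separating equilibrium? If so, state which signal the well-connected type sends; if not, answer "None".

Try well-connected → audit, unconnected → no audit:
  Under separation the VC infers type exactly: audit → well-connected (pays 296), no audit → unconnected (pays 173).
  Well-connected: audit gives 296 − 24 = 272; no audit gives 173 − 27 = 146. No deviation. ✓
  Unconnected: no audit gives 173 − 26 = 147; audit gives 296 − 106 = 190. Would deviate. ✗
Try well-connected → no audit, unconnected → audit:
  Under separation the VC infers type exactly: no audit → well-connected (pays 296), audit → unconnected (pays 173).
  Well-connected: no audit gives 296 − 27 = 269; audit gives 173 − 24 = 149. No deviation. ✓
  Unconnected: audit gives 173 − 106 = 67; no audit gives 296 − 26 = 270. Would deviate. ✗
Neither assignment is incentive-compatible.

None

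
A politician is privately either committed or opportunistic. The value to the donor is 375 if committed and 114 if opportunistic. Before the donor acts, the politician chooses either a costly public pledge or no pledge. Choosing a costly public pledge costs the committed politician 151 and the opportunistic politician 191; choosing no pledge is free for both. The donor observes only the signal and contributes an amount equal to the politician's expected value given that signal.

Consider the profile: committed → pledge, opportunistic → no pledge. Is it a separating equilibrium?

No

Under separation the donor infers type exactly: pledge → committed (pays 375), no pledge → opportunistic (pays 114).
Committed: pledge gives 375 − 151 = 224; no pledge gives 114 − 0 = 114. No deviation. ✓
Opportunistic: no pledge gives 114 − 0 = 114; pledge gives 375 − 191 = 184. Would deviate. ✗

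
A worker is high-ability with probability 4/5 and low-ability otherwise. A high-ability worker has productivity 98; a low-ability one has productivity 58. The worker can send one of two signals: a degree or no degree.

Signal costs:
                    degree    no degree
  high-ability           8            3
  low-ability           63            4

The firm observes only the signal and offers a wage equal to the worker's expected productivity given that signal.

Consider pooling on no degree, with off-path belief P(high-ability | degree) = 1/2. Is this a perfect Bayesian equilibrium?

On the equilibrium path (no degree) the firm holds the prior 4/5 and pays 4/5·98 + 1/5·58 = 90. Off-path (degree) belief 1/2 gives 1/2·98 + 1/2·58 = 78.
High-ability: no degree gives 90 − 3 = 87; degree gives 78 − 8 = 70. Stays. ✓
Low-ability: no degree gives 90 − 4 = 86; degree gives 78 − 63 = 15. Stays. ✓
Beliefs are Bayes-consistent on-path and both types best-respond.

Yes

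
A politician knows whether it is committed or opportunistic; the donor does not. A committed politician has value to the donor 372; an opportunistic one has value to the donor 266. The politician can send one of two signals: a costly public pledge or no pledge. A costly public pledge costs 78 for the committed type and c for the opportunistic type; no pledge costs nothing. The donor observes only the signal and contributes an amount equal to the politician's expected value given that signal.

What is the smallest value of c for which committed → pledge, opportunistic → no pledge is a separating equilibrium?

Under separation: pledge → committed (pays 372); no pledge → opportunistic (pays 266).
Committed: 372 − 78 = 294 ≥ 266 − 0 = 266. Holds regardless of c. ✓
Opportunistic: 266 − 0 ≥ 372 − c, so c ≥ 372 − 266 = 106.

106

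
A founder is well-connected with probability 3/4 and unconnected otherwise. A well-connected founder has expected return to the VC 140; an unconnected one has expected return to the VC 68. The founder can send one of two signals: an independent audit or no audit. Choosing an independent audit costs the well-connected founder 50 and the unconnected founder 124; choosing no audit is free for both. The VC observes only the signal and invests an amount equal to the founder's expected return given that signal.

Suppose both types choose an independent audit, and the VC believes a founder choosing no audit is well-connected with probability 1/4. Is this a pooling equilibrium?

At the pooled signal (audit) the VC holds the prior 3/4 and pays 3/4·140 + 1/4·68 = 122. Off-path (no audit) belief 1/4 gives 1/4·140 + 3/4·68 = 86.
Well-connected: audit gives 122 − 50 = 72; no audit gives 86 − 0 = 86. Deviates. ✗
Unconnected: audit gives 122 − 124 = -2; no audit gives 86 − 0 = 86. Deviates. ✗

No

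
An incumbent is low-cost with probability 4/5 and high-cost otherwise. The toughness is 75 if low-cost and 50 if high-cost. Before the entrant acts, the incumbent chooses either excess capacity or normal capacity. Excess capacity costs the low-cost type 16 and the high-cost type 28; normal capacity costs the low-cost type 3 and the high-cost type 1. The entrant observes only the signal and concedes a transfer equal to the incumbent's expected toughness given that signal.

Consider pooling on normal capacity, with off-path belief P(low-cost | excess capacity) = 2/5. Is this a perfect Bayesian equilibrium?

Yes

At the pooled signal (normal capacity) the entrant holds the prior 4/5 and pays 4/5·75 + 1/5·50 = 70. Off-path (excess capacity) belief 2/5 gives 2/5·75 + 3/5·50 = 60.
Low-cost: normal capacity gives 70 − 3 = 67; excess capacity gives 60 − 16 = 44. Stays. ✓
High-cost: normal capacity gives 70 − 1 = 69; excess capacity gives 60 − 28 = 32. Stays. ✓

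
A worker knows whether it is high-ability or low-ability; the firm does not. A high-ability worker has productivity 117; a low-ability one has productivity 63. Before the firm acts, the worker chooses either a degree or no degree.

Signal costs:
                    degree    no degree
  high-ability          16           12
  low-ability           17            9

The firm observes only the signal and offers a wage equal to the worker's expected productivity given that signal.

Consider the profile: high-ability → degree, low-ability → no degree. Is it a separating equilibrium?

No

If types separate, degree earns payment 117 and no degree earns 63.
High-ability: degree gives 117 − 16 = 101; no degree gives 63 − 12 = 51. No deviation. ✓
Low-ability: no degree gives 63 − 9 = 54; degree gives 117 − 17 = 100. Would deviate. ✗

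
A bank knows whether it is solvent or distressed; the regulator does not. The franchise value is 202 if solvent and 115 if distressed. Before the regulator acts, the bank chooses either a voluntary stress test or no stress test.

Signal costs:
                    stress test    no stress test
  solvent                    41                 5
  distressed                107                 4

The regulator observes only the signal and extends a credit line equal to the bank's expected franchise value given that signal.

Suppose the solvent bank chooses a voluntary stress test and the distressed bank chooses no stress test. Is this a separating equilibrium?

Yes

If types separate, stress test earns payment 202 and no stress test earns 115.
Solvent: stress test gives 202 − 41 = 161; no stress test gives 115 − 5 = 110. No deviation. ✓
Distressed: no stress test gives 115 − 4 = 111; stress test gives 202 − 107 = 95. No deviation. ✓
Neither type gains from mimicking the other.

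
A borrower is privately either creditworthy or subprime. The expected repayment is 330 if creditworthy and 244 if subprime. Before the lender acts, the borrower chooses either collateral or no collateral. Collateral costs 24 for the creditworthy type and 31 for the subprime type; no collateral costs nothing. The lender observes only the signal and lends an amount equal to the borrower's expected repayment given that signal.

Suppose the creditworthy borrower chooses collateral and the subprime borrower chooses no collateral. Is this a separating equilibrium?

If types separate, collateral earns payment 330 and no collateral earns 244.
Creditworthy: collateral gives 330 − 24 = 306; no collateral gives 244 − 0 = 244. No deviation. ✓
Subprime: no collateral gives 244 − 0 = 244; collateral gives 330 − 31 = 299. Would deviate. ✗

No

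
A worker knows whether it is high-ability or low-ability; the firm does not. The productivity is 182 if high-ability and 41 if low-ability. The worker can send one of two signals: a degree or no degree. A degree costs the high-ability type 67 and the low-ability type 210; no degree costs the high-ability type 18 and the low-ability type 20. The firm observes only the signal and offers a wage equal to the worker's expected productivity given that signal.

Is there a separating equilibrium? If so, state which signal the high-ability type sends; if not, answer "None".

degree

Try high-ability → degree, low-ability → no degree:
  If types separate, degree earns payment 182 and no degree earns 41.
  High-ability: degree gives 182 − 67 = 115; no degree gives 41 − 18 = 23. No deviation. ✓
  Low-ability: no degree gives 41 − 20 = 21; degree gives 182 − 210 = -28. No deviation. ✓
Both hold — the high-ability type sends degree.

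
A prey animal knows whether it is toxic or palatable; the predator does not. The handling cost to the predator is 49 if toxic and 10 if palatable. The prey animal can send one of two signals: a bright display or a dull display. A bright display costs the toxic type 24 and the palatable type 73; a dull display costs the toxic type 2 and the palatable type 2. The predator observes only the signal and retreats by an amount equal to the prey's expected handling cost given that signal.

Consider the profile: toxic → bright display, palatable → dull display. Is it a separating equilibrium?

If types separate, bright display earns payment 49 and dull display earns 10.
Toxic: bright display gives 49 − 24 = 25; dull display gives 10 − 2 = 8. No deviation. ✓
Palatable: dull display gives 10 − 2 = 8; bright display gives 49 − 73 = -24. No deviation. ✓
Both incentive constraints hold.

Yes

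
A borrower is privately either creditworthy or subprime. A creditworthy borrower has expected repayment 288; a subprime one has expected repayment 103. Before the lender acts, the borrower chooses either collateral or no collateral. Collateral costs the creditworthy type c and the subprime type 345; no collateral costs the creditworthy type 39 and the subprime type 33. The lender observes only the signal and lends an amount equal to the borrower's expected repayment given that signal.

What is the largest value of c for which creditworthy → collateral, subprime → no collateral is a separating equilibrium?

224

Under separation: collateral → creditworthy (pays 288); no collateral → subprime (pays 103).
Subprime: 103 − 33 = 70 ≥ 288 − 345 = -57. Holds regardless of c. ✓
Creditworthy: 288 − c ≥ 103 − 39, so c ≤ 288 − 64 = 224.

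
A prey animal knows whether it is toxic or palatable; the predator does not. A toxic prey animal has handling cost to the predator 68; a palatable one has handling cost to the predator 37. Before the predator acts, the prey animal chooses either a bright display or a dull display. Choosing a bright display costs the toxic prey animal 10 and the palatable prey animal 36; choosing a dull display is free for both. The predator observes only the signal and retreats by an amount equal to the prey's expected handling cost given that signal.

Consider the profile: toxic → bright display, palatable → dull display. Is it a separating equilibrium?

Under separation the predator infers type exactly: bright display → toxic (pays 68), dull display → palatable (pays 37).
Toxic: bright display gives 68 − 10 = 58; dull display gives 37 − 0 = 37. No deviation. ✓
Palatable: dull display gives 37 − 0 = 37; bright display gives 68 − 36 = 32. No deviation. ✓
Neither type gains from mimicking the other.

Yes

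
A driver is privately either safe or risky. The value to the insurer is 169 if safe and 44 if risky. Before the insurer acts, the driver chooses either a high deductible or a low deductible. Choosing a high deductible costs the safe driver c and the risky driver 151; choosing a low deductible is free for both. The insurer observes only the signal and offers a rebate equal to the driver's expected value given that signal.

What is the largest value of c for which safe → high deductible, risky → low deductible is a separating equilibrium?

Under separation: high deductible → safe (pays 169); low deductible → risky (pays 44).
Risky: 44 − 0 = 44 ≥ 169 − 151 = 18. Holds regardless of c. ✓
Safe: 169 − c ≥ 44 − 0, so c ≤ 169 − 44 = 125.

125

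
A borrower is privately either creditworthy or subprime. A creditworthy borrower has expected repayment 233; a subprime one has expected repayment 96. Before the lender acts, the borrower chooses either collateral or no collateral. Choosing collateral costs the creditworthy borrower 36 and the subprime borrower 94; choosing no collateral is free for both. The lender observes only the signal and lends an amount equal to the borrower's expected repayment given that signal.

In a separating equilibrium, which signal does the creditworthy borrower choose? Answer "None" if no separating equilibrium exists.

None

Try creditworthy → collateral, subprime → no collateral:
  If types separate, collateral earns payment 233 and no collateral earns 96.
  Creditworthy: collateral gives 233 − 36 = 197; no collateral gives 96 − 0 = 96. No deviation. ✓
  Subprime: no collateral gives 96 − 0 = 96; collateral gives 233 − 94 = 139. Would deviate. ✗
Try creditworthy → no collateral, subprime → collateral:
  If types separate, no collateral earns payment 233 and collateral earns 96.
  Creditworthy: no collateral gives 233 − 0 = 233; collateral gives 96 − 36 = 60. No deviation. ✓
  Subprime: collateral gives 96 − 94 = 2; no collateral gives 233 − 0 = 233. Would deviate. ✗
Neither assignment is incentive-compatible.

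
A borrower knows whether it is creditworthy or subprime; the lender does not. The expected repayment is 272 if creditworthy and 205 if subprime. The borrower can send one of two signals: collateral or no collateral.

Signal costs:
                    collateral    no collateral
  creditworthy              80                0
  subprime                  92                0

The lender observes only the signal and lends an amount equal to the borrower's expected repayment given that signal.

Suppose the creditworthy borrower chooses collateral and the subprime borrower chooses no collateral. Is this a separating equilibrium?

No

Under separation the lender infers type exactly: collateral → creditworthy (pays 272), no collateral → subprime (pays 205).
Creditworthy: collateral gives 272 − 80 = 192; no collateral gives 205 − 0 = 205. Would deviate. ✗
Subprime: no collateral gives 205 − 0 = 205; collateral gives 272 − 92 = 180. No deviation. ✓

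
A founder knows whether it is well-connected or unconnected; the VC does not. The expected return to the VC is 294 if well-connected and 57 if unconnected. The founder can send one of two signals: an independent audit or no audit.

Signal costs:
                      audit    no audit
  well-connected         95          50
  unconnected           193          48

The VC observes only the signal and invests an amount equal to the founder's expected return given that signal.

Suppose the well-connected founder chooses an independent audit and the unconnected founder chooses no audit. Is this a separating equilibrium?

No

If types separate, audit earns payment 294 and no audit earns 57.
Well-connected: audit gives 294 − 95 = 199; no audit gives 57 − 50 = 7. No deviation. ✓
Unconnected: no audit gives 57 − 48 = 9; audit gives 294 − 193 = 101. Would deviate. ✗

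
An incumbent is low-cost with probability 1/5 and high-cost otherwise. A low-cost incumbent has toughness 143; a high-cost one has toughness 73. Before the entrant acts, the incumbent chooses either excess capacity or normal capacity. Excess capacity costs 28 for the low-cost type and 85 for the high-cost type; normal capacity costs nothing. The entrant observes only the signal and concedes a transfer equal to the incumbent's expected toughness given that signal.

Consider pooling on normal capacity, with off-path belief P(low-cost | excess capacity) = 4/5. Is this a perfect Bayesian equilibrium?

At the pooled signal (normal capacity) the entrant holds the prior 1/5 and pays 1/5·143 + 4/5·73 = 87. Off-path (excess capacity) belief 4/5 gives 4/5·143 + 1/5·73 = 129.
Low-cost: normal capacity gives 87 − 0 = 87; excess capacity gives 129 − 28 = 101. Deviates. ✗
High-cost: normal capacity gives 87 − 0 = 87; excess capacity gives 129 − 85 = 44. Stays. ✓

No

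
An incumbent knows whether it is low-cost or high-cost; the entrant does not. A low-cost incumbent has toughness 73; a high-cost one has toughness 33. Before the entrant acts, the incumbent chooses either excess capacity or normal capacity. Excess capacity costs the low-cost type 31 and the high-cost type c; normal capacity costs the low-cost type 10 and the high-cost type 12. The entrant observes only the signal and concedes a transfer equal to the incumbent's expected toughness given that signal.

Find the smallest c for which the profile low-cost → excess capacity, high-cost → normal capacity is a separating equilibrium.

Under separation: excess capacity → low-cost (pays 73); normal capacity → high-cost (pays 33).
Low-cost: 73 − 31 = 42 ≥ 33 − 10 = 23. Holds regardless of c. ✓
High-cost: 33 − 12 ≥ 73 − c, so c ≥ 73 − 21 = 52.

52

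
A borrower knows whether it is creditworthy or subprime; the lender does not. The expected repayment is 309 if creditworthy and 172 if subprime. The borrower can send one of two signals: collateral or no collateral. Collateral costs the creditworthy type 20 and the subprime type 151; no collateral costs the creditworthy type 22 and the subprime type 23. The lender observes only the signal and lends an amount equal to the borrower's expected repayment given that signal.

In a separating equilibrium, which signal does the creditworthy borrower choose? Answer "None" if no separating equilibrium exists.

Try creditworthy → collateral, subprime → no collateral:
  If types separate, collateral earns payment 309 and no collateral earns 172.
  Creditworthy: collateral gives 309 − 20 = 289; no collateral gives 172 − 22 = 150. No deviation. ✓
  Subprime: no collateral gives 172 − 23 = 149; collateral gives 309 − 151 = 158. Would deviate. ✗
Try creditworthy → no collateral, subprime → collateral:
  If types separate, no collateral earns payment 309 and collateral earns 172.
  Creditworthy: no collateral gives 309 − 22 = 287; collateral gives 172 − 20 = 152. No deviation. ✓
  Subprime: collateral gives 172 − 151 = 21; no collateral gives 309 − 23 = 286. Would deviate. ✗
Neither assignment is incentive-compatible.

None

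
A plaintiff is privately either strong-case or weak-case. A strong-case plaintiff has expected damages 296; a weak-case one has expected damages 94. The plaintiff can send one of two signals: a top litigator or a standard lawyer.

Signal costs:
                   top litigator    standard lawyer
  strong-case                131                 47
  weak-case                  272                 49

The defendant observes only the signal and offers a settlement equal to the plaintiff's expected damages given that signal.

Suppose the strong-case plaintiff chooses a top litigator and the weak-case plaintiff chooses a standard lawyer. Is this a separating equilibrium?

If types separate, top litigator earns payment 296 and standard lawyer earns 94.
Strong-case: top litigator gives 296 − 131 = 165; standard lawyer gives 94 − 47 = 47. No deviation. ✓
Weak-case: standard lawyer gives 94 − 49 = 45; top litigator gives 296 − 272 = 24. No deviation. ✓
Both incentive constraints hold.

Yes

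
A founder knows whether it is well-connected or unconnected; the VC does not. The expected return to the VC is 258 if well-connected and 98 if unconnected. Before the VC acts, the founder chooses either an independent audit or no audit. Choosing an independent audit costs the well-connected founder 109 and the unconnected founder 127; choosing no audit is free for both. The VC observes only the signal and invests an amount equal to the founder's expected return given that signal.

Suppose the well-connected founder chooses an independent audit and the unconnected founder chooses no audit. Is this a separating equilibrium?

No

If types separate, audit earns payment 258 and no audit earns 98.
Well-connected: audit gives 258 − 109 = 149; no audit gives 98 − 0 = 98. No deviation. ✓
Unconnected: no audit gives 98 − 0 = 98; audit gives 258 − 127 = 131. Would deviate. ✗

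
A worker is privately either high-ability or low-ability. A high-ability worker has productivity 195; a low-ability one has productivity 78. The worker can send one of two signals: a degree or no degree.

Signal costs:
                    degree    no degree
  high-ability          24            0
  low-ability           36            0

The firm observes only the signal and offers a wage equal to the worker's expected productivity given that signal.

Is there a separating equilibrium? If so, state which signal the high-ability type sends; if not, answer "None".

Try high-ability → degree, low-ability → no degree:
  If types separate, degree earns payment 195 and no degree earns 78.
  High-ability: degree gives 195 − 24 = 171; no degree gives 78 − 0 = 78. No deviation. ✓
  Low-ability: no degree gives 78 − 0 = 78; degree gives 195 − 36 = 159. Would deviate. ✗
Try high-ability → no degree, low-ability → degree:
  If types separate, no degree earns payment 195 and degree earns 78.
  High-ability: no degree gives 195 − 0 = 195; degree gives 78 − 24 = 54. No deviation. ✓
  Low-ability: degree gives 78 − 36 = 42; no degree gives 195 − 0 = 195. Would deviate. ✗
Neither assignment is incentive-compatible.

None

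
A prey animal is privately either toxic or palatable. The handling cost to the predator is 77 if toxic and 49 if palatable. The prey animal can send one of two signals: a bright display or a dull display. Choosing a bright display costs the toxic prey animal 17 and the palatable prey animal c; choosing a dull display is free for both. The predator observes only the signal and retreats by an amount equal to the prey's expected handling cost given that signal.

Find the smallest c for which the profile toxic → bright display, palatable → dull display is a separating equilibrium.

Under separation: bright display → toxic (pays 77); dull display → palatable (pays 49).
Toxic: 77 − 17 = 60 ≥ 49 − 0 = 49. Holds regardless of c. ✓
Palatable: 49 − 0 ≥ 77 − c, so c ≥ 77 − 49 = 28.

28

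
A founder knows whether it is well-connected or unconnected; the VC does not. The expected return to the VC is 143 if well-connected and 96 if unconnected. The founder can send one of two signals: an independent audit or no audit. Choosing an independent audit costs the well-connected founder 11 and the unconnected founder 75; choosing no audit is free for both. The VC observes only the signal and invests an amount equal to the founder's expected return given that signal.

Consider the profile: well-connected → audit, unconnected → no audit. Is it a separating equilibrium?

Under separation the VC infers type exactly: audit → well-connected (pays 143), no audit → unconnected (pays 96).
Well-connected: audit gives 143 − 11 = 132; no audit gives 96 − 0 = 96. No deviation. ✓
Unconnected: no audit gives 96 − 0 = 96; audit gives 143 − 75 = 68. No deviation. ✓
Neither type gains from mimicking the other.

Yes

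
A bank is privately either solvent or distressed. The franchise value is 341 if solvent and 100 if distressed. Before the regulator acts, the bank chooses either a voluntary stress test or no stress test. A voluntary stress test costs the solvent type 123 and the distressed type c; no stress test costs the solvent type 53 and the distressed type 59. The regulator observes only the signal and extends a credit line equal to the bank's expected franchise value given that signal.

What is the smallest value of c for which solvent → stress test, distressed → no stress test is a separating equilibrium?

Under separation: stress test → solvent (pays 341); no stress test → distressed (pays 100).
Solvent: 341 − 123 = 218 ≥ 100 − 53 = 47. Holds regardless of c. ✓
Distressed: 100 − 59 ≥ 341 − c, so c ≥ 341 − 41 = 300.

300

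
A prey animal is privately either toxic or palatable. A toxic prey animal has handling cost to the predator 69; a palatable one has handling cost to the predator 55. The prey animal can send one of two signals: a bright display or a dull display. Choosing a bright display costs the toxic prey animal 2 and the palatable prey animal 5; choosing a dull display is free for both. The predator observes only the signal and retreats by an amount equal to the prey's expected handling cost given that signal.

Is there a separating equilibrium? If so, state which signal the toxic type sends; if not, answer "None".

None

Try toxic → bright display, palatable → dull display:
  If types separate, bright display earns payment 69 and dull display earns 55.
  Toxic: bright display gives 69 − 2 = 67; dull display gives 55 − 0 = 55. No deviation. ✓
  Palatable: dull display gives 55 − 0 = 55; bright display gives 69 − 5 = 64. Would deviate. ✗
Try toxic → dull display, palatable → bright display:
  If types separate, dull display earns payment 69 and bright display earns 55.
  Toxic: dull display gives 69 − 0 = 69; bright display gives 55 − 2 = 53. No deviation. ✓
  Palatable: bright display gives 55 − 5 = 50; dull display gives 69 − 0 = 69. Would deviate. ✗
Neither assignment is incentive-compatible.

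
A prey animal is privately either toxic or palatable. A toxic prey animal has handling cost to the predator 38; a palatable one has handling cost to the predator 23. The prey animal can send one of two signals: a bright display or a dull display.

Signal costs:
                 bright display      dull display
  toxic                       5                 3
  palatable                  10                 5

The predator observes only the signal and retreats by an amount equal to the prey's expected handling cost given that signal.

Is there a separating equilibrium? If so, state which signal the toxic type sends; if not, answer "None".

None

Try toxic → bright display, palatable → dull display:
  Under separation the predator infers type exactly: bright display → toxic (pays 38), dull display → palatable (pays 23).
  Toxic: bright display gives 38 − 5 = 33; dull display gives 23 − 3 = 20. No deviation. ✓
  Palatable: dull display gives 23 − 5 = 18; bright display gives 38 − 10 = 28. Would deviate. ✗
Try toxic → dull display, palatable → bright display:
  Under separation the predator infers type exactly: dull display → toxic (pays 38), bright display → palatable (pays 23).
  Toxic: dull display gives 38 − 3 = 35; bright display gives 23 − 5 = 18. No deviation. ✓
  Palatable: bright display gives 23 − 10 = 13; dull display gives 38 − 5 = 33. Would deviate. ✗
Neither assignment is incentive-compatible.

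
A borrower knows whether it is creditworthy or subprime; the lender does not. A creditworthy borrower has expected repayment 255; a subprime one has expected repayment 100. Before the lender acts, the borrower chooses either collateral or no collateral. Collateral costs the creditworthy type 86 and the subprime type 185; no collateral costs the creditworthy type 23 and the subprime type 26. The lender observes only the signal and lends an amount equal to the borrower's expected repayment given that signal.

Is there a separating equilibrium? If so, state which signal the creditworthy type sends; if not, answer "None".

Try creditworthy → collateral, subprime → no collateral:
  If types separate, collateral earns payment 255 and no collateral earns 100.
  Creditworthy: collateral gives 255 − 86 = 169; no collateral gives 100 − 23 = 77. No deviation. ✓
  Subprime: no collateral gives 100 − 26 = 74; collateral gives 255 − 185 = 70. No deviation. ✓
Both hold — the creditworthy type sends collateral.

collateral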